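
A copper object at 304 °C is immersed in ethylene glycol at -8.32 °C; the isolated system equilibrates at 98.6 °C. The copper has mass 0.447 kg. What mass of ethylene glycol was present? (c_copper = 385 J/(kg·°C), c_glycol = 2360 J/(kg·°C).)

m ≈ 0.14 kg

Energy conservation, ΣQ = 0:
0.447·385·(98.6 − 304) + m·2360·(98.6 − (-8.32)) = 0
252331 m = 35348
m = 35348/252331 ≈ 0.1401 kg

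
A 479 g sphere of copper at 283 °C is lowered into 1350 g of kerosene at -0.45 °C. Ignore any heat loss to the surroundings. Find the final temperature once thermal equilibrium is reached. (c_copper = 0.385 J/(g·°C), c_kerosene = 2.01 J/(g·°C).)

Set heat shed by the hot body equal to heat absorbed by the cold body:
479*0.385*(283 − T) = 1350*2.01*(T − (-0.45))
184.41(283 − T) = 2713.5(T − (-0.45))
2897.9 T = 50968  ⇒  T ≈ 17.59 °C

T_f ≈ 17.6 °C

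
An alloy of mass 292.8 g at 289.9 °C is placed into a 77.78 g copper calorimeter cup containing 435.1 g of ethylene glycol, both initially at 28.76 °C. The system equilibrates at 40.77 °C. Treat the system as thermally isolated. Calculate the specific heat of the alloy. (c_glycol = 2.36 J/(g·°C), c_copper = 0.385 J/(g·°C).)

c ≈ 0.174 J/(g·°C)

Heat gained plus heat lost sum to zero:
292.8×c×(40.77 − 289.9) + 435.1×2.36×(40.77 − 28.76) + 77.78×0.385×(40.77 − 28.76) = 0
-72945 c = -12692
c = -12692/-72945 ≈ 0.174 J/(g·°C)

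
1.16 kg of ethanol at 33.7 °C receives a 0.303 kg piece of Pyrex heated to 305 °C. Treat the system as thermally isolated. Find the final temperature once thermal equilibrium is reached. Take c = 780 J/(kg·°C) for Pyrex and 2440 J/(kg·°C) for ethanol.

Heat gained plus heat lost sum to zero:
0.303·780·(T − 305) + 1.16·2440·(T − 33.7) = 0
236.34(T − 305) + 2830.4(T − 33.7) = 0
3066.7 T = 167468
T = 167468/3066.7 ≈ 54.61 °C

T_f ≈ 54.6 °C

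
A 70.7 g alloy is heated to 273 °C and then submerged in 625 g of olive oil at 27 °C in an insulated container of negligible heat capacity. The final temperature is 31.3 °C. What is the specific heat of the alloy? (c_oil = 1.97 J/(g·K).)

Energy conservation, ΣQ = 0:
70.7·c·(31.3 − 273) + 625·1.97·(31.3 − 27) = 0
-17088 c = -5294.4
c = -5294.4/-17088 ≈ 0.3098 J/(g·K)

c ≈ 0.31 J/(g·K)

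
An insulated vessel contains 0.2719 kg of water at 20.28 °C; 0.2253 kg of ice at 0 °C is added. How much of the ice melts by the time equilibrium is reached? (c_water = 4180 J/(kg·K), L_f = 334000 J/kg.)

Water can give up m c ΔT = 0.2719·4180·20.28 = 23049 J before reaching 0 °C.
To melt every bit of ice: 0.2253·334000 = 75250 J.
Since 23049 < 75250 J, not all the ice melts; equilibrium is at 0 °C.
Mass melted = 23049/334000 ≈ 0.06901 kg.

m_melted ≈ 0.069 kg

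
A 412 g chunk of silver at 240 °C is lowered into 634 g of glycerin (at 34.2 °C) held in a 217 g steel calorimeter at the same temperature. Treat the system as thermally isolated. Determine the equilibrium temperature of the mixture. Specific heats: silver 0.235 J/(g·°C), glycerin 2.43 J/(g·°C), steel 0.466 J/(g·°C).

T_f ≈ 45.7 °C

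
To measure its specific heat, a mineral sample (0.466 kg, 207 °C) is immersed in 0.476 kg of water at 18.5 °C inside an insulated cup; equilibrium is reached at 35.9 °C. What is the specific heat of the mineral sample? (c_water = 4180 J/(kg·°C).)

c ≈ 434 J/(kg·°C)

Heat gained plus heat lost sum to zero:
0.466·c·(35.9 − 207) + 0.476·4180·(35.9 − 18.5) = 0
-79.73 c = -34620
c = -34620/-79.73 ≈ 434.2 J/(kg·°C)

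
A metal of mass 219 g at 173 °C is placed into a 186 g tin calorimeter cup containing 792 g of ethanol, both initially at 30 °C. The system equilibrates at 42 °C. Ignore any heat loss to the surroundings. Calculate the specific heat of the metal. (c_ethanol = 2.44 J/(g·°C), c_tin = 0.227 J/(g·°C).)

Let T be the final temperature. ΣQ_i = 0:
219×c×(42 − 173) + 792×2.44×(42 − 30) + 186×0.227×(42 − 30) = 0
-28689 c = -23696
c = -23696/-28689 ≈ 0.826 J/(g·°C)

c ≈ 0.826 J/(g·°C)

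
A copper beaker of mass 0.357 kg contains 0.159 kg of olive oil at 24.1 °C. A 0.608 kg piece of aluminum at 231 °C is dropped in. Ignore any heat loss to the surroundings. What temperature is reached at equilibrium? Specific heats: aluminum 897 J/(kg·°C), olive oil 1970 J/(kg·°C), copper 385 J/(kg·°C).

T_f ≈ 137.4 °C

Conservation of energy gives ΣQ = 0:
0.608×897×(T − 231) + 0.159×1970×(T − 24.1) + 0.357×385×(T − 24.1) = 0
(545.38 + 313.23 + 137.44) T = 545.38×231 + 313.23×24.1 + 137.44×24.1
T = 136843 / 996.05 = 137 °C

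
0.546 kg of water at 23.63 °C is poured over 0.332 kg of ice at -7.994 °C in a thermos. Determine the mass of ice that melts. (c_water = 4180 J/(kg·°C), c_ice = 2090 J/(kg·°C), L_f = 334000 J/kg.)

m_melted ≈ 0.145 kg

Water can give up m c ΔT = 0.546·4180·23.63 = 53930 J before reaching 0 °C.
Of that, 0.332·2090·7.994 = 5546.9 J goes to bring the ice to 0 °C, leaving 48383 J.
Fully melting the ice requires m_ice L_f = 0.332·334000 = 110888 J.
48383 J < 110888 J, so only part of the ice melts and the system sits at 0 °C.
m_melt = 48383 / L_f = 0.1449 kg.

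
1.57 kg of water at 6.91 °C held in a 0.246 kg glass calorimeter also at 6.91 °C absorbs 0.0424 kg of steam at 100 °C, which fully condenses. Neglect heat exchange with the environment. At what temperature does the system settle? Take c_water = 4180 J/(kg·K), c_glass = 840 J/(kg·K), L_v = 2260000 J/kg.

Net heat exchanged in the isolated system is zero:
condense steam: −0.0424·2260000 = −95824; condensed water 100 °C→T: 177.23(T − 100); original water: 6562.6(T − 6.91); cup: 206.64(T − 6.91)
6946.5 T = 95824 + 17723 + 46775 = 160323
T ≈ 23.08 °C, under the boiling point, so the assumption holds.

T_f ≈ 23.1 °C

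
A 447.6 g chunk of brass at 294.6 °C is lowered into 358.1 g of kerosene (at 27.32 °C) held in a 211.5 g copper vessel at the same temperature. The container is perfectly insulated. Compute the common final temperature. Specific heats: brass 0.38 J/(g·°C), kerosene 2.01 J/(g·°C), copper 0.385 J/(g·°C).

T_f ≈ 74.1 °C

Heat gained plus heat lost sum to zero:
447.6*0.38*(T − 294.6) + 358.1*2.01*(T − 27.32) + 211.5*0.385*(T − 27.32) = 0
(170.09 + 719.78 + 81.43) T = 170.09*294.6 + 719.78*27.32 + 81.43*27.32
T ≈ 74.12 °C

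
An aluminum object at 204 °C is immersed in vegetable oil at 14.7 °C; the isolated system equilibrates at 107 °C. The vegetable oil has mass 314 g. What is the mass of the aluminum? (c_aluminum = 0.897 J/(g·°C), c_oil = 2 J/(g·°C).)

Heat lost by the aluminum = heat gained by the oil:
m·0.897·(204 − 107) = 314·2·(107 − 14.7)
87.01 m = 57964  ⇒  m ≈ 666.2 g

m ≈ 666 g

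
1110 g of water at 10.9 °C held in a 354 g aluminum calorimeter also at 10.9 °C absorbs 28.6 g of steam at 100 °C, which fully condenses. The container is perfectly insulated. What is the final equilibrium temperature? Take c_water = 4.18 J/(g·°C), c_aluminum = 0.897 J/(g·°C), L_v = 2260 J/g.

T_f ≈ 25.7 °C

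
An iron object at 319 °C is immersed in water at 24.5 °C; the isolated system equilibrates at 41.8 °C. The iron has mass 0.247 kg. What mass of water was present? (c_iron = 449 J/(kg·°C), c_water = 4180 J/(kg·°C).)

m ≈ 0.425 kg

Heat lost by the iron = heat gained by the water:
0.247·449·(319 − 41.8) = m·4180·(41.8 − 24.5)
72314 m = 30742  ⇒  m ≈ 0.4251 kg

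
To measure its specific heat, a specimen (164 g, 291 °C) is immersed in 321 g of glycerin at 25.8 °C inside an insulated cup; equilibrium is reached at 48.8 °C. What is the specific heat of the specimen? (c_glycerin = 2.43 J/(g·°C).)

Heat lost by the specimen = heat gained by the glycerin:
164·c·(291 − 48.8) = 321·2.43·(48.8 − 25.8)
39721 c = 17941  ⇒  c ≈ 0.4517 J/(g·°C)

c ≈ 0.452 J/(g·°C)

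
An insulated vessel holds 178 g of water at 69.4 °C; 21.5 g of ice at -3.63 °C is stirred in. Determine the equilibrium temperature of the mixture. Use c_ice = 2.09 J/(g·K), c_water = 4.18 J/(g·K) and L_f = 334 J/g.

T_f ≈ 53.1 °C

Let T be the final temperature. ΣQ_i = 0:
ice -3.63→0 °C: 21.5·2.09·3.63 = 163.11; latent heat to melt: 21.5·334 = 7181; meltwater 0→T: 21.5·4.18·T = 89.87 T; water cools: 178·4.18·(T − 69.4) = 744.04(T − 69.4)
833.91 T = 51636 − 7344.1 = 44292
T ≈ 53.11 °C. Since T > 0 °C, the all-ice-melts assumption holds.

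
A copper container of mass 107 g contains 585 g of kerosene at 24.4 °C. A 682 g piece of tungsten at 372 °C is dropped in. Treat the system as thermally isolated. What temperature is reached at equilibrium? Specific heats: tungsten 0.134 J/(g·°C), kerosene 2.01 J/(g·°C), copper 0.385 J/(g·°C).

Taking heat into each body as positive, Σ m c ΔT = 0:
682·0.134·(T − 372) + 585·2.01·(T − 24.4) + 107·0.385·(T − 24.4) = 0
91.39(T − 372) + 1175.8(T − 24.4) + 41.2(T − 24.4) = 0
(91.39 + 1175.8 + 41.2) T = 91.39·372 + 1175.8·24.4 + 41.2·24.4
T = 63692/1308.4 ≈ 48.68 °C

T_f ≈ 48.7 °C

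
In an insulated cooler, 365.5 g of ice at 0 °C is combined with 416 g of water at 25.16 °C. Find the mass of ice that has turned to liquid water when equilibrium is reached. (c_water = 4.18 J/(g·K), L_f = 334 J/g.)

m_melted ≈ 131 g

Water can give up m c ΔT = 416×4.18×25.16 = 43750 J before reaching 0 °C.
To melt every bit of ice: 365.5×334 = 122077 J.
43750 J < 122077 J, so only part of the ice melts and the system sits at 0 °C.
m_melted×334 = 43750  ⇒  m_melted ≈ 131 g.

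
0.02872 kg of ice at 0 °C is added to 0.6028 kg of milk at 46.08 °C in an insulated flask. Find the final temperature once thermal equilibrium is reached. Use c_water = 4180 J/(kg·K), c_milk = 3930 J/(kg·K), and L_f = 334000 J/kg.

T_f ≈ 40.0 °C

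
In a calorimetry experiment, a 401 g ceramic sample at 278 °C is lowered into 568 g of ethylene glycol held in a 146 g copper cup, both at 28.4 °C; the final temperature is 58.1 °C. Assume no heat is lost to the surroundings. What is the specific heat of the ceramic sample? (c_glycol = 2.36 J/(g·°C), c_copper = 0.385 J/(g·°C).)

Let T be the final temperature. ΣQ_i = 0:
401×c×(58.1 − 278) + 568×2.36×(58.1 − 28.4) + 146×0.385×(58.1 − 28.4) = 0
-88180 c = -41482
c = -41482/-88180 ≈ 0.4704 J/(g·°C)

c ≈ 0.47 J/(g·°C)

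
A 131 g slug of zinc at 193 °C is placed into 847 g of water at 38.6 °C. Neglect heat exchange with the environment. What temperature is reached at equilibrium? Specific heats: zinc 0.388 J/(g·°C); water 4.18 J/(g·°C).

T_f is the heat-capacity-weighted average of the initial temperatures:
T_f = (50.83*193 + 3540.5*38.6) / (50.83 + 3540.5)
    = 146472 / 3591.3 ≈ 40.79 °C

T_f ≈ 40.8 °C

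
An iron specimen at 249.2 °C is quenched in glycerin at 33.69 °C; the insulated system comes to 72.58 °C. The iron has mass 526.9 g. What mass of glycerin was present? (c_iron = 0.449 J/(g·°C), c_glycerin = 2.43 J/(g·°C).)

|Q_iron| = |Q_glycerin|:
526.9·0.449·(249.2 − 72.58) = m·2.43·(72.58 − 33.69)
94.5 m = 41784  ⇒  m ≈ 442.2 g

m ≈ 442 g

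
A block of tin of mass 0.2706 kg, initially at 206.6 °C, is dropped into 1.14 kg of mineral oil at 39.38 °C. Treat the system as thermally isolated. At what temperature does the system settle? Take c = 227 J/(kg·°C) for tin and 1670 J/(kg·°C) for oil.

Setting the total heat transfer to zero:
0.2706×227×(T − 206.6) + 1.14×1670×(T − 39.38) = 0
1965.2 T = 87662
T ≈ 44.61 °C

T_f ≈ 44.6 °C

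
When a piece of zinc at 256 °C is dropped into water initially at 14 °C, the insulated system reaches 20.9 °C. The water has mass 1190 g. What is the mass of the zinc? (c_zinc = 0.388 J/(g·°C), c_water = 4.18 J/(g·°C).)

Net heat exchanged in the isolated system is zero:
m×0.388×(20.9 − 256) + 1190×4.18×(20.9 − 14) = 0
-91.22 m = -34322
m = -34322/-91.22 ≈ 376.3 g

m ≈ 376 g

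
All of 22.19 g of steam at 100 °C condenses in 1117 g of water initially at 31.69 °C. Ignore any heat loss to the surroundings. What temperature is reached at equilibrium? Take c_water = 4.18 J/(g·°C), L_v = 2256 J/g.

Conservation of energy gives ΣQ = 0:
latent heat released on condensation: 22.19·2256 = 50061
  condensed water 100 °C→T: 92.75(T − 100)
  water warms: 1117·4.18·(T − 31.69) = 4669.1(T − 31.69)
4761.8 T = 50061 + 9275.4 + 147963 = 207299
T ≈ 43.53 °C, under the boiling point, so the assumption holds.

T_f ≈ 43.5 °C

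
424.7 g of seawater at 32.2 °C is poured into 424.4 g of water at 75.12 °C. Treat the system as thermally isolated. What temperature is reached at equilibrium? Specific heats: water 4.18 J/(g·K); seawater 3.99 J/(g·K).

T_f ≈ 54.2 °C

T_f is the heat-capacity-weighted average of the initial temperatures:
T_f = (1774·75.12 + 1694.6·32.2) / (1774 + 1694.6)
    = 187827 / 3468.5 ≈ 54.15 °C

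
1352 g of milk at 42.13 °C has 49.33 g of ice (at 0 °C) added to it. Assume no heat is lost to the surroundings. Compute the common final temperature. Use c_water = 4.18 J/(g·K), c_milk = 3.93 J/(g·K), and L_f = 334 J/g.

T_f ≈ 37.6 °C

Sum of m c ΔT and latent-heat terms is zero:
latent heat to melt: 49.33·334 = 16476
  warm the meltwater: 206.2 T
  milk cools: 1352·3.93·(T − 42.13) = 5313.4(T − 42.13)
5519.6 T = 223852 − 16476 = 207376
T ≈ 37.57 °C (positive, so assuming full melt was valid).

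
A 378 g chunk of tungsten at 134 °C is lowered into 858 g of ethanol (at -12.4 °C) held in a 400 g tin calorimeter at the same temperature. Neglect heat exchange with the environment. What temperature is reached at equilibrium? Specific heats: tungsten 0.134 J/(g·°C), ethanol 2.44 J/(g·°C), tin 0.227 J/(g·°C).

T_f ≈ -9.1 °C

Heat gained plus heat lost sum to zero:
378×0.134×(T − 134) + 858×2.44×(T − (-12.4)) + 400×0.227×(T − (-12.4)) = 0
(50.65 + 2093.5 + 90.8) T = 50.65×134 + 2093.5×(-12.4) + 90.8×(-12.4)
T = -20298 / 2235 = -9.08 °C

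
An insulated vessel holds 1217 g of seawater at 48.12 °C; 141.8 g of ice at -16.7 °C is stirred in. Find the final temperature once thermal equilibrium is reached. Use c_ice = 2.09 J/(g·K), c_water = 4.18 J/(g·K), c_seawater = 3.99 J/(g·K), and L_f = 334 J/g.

Net heat exchanged in the isolated system is zero:
warm ice to 0 °C: 141.8×2.09×(0 − (-16.7)) = 4949.2
  latent heat to melt: 141.8×334 = 47361
  warm the meltwater: 592.72 T
  seawater: 4855.8(T − 48.12)
5448.6 T = 233663 − 52310 = 181352
T ≈ 33.28 °C. Since T > 0 °C, the all-ice-melts assumption holds.

T_f ≈ 33.3 °C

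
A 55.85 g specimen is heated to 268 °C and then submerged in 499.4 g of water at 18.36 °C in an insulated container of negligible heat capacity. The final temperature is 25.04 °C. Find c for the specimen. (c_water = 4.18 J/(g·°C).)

c ≈ 1.03 J/(g·°C)

Net heat exchanged in the isolated system is zero:
55.85×c×(25.04 − 268) + 499.4×4.18×(25.04 − 18.36) = 0
-13569 c = -13944
c = -13944/-13569 ≈ 1.028 J/(g·°C)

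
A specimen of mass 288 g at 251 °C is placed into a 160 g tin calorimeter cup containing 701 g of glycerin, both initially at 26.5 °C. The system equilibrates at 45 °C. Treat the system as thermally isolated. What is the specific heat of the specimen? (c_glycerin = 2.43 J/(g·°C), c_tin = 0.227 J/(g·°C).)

Setting the total heat transfer to zero:
288·c·(45 − 251) + 701·2.43·(45 − 26.5) + 160·0.227·(45 − 26.5) = 0
-59328 c = -32185
c = -32185/-59328 ≈ 0.5425 J/(g·°C)

c ≈ 0.542 J/(g·°C)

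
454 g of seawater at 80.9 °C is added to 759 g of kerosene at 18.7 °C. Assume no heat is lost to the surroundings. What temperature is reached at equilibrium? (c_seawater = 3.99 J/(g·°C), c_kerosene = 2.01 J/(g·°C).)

T_f ≈ 52.5 °C

Heat lost by the seawater equals heat gained by the kerosene:
454·3.99·(80.9 − T) = 759·2.01·(T − 18.7)
1811.5(80.9 − T) = 1525.6(T − 18.7)
3337.1 T = 175076  ⇒  T ≈ 52.46 °C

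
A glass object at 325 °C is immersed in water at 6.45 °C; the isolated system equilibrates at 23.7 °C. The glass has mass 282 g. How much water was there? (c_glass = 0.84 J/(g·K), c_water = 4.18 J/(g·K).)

Net heat exchanged in the isolated system is zero:
282·0.84·(23.7 − 325) + m·4.18·(23.7 − 6.45) = 0
72.1 m = 71372
m = 71372/72.1 ≈ 989.8 g

m ≈ 990 g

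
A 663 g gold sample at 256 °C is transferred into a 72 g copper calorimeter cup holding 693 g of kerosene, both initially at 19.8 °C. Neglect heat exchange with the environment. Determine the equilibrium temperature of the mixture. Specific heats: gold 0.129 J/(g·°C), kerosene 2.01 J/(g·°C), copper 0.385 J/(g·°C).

T_f is the heat-capacity-weighted average of the initial temperatures:
T_f = (85.53*256 + 1392.9*19.8 + 27.72*19.8) / (85.53 + 1392.9 + 27.72)
    = 50024 / 1506.2 ≈ 33.21 °C

T_f ≈ 33.2 °C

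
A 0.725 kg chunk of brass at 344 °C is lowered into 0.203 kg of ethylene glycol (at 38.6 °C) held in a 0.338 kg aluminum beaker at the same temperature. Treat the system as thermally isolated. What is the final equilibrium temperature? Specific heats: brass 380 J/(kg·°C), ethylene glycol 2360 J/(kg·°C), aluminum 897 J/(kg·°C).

T_f ≈ 118.1 °C

With ΣQ=0 the equilibrium temperature is the m·c-weighted mean:
T_f = (275.5·344 + 479.08·38.6 + 303.19·38.6) / (275.5 + 479.08 + 303.19)
    = 124967 / 1057.8 ≈ 118.14 °C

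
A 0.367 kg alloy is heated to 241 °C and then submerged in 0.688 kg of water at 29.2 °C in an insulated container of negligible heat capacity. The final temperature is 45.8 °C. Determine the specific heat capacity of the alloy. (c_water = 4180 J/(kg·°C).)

c ≈ 666 J/(kg·°C)

Heat gained plus heat lost sum to zero:
0.367×c×(45.8 − 241) + 0.688×4180×(45.8 − 29.2) = 0
-71.64 c = -47739
c = -47739/-71.64 ≈ 666.4 J/(kg·°C)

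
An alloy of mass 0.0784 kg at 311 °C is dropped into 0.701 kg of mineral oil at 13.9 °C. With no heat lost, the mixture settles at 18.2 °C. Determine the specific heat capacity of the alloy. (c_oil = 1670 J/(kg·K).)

Heat lost by the alloy = heat gained by the oil:
0.0784·c·(311 − 18.2) = 0.701·1670·(18.2 − 13.9)
22.96 c = 5033.9  ⇒  c ≈ 219.3 J/(kg·K)

c ≈ 219 J/(kg·K)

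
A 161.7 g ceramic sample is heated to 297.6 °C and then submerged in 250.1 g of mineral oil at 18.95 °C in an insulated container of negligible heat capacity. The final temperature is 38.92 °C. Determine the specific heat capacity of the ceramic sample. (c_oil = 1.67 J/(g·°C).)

Taking heat into each body as positive, Σ m c ΔT = 0:
161.7·c·(38.92 − 297.6) + 250.1·1.67·(38.92 − 18.95) = 0
-41829 c = -8340.8
c = -8340.8/-41829 ≈ 0.1994 J/(g·°C)

c ≈ 0.199 J/(g·°C)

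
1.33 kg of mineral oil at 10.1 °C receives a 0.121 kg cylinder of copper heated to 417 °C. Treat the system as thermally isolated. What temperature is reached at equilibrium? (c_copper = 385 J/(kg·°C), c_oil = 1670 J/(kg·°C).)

Energy conservation, ΣQ = 0:
0.121×385×(T − 417) + 1.33×1670×(T − 10.1) = 0
46.59(T − 417) + 2221.1(T − 10.1) = 0
2267.7 T = 41859
T = 41859/2267.7 ≈ 18.46 °C

T_f ≈ 18.5 °C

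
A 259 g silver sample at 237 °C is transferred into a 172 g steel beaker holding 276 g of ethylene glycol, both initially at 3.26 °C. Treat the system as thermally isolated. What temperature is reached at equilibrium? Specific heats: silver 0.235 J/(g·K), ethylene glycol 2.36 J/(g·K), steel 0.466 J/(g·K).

Net heat exchanged in the isolated system is zero:
259×0.235×(T − 237) + 276×2.36×(T − 3.26) + 172×0.466×(T − 3.26) = 0
(60.86 + 651.36 + 80.15) T = 60.86×237 + 651.36×3.26 + 80.15×3.26
T = 16810/792.38 ≈ 21.21 °C

T_f ≈ 21.2 °C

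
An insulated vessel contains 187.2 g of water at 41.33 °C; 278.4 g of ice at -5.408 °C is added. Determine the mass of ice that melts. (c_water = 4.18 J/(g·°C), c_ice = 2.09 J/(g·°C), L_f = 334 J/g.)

m_melted ≈ 87.4 g

Heat available from the water dropping to 0 °C: 187.2·4.18·41.33 = 32341 J.
Of that, 278.4·2.09·5.408 = 3146.7 J goes to bring the ice to 0 °C, leaving 29194 J.
Melting all 278.4 g of ice would need 278.4·334 = 92986 J.
Since 29194 < 92986 J, not all the ice melts; equilibrium is at 0 °C.
Mass melted = 29194/334 ≈ 87.41 g.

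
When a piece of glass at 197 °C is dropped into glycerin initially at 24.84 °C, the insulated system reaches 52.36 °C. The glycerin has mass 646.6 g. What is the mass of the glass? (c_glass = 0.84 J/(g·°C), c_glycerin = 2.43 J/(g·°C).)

m ≈ 356 g

|Q_glass| = |Q_glycerin|:
m×0.84×(197 − 52.36) = 646.6×2.43×(52.36 − 24.84)
121.5 m = 43240  ⇒  m ≈ 355.9 g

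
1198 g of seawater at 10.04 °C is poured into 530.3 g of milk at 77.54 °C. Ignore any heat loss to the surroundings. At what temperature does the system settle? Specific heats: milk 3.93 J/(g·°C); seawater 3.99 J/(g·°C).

T_f ≈ 30.5 °C

T_f is the heat-capacity-weighted average of the initial temperatures:
T_f = (2084.1·77.54 + 4780·10.04) / (2084.1 + 4780)
    = 209591 / 6864.1 ≈ 30.53 °C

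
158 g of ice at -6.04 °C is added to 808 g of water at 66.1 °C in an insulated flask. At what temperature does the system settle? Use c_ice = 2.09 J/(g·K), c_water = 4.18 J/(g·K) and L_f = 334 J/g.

Sum of m c ΔT and latent-heat terms is zero:
warm ice to 0 °C: 158·2.09·(0 − (-6.04)) = 1994.5
  fusion: m_ice L_f = 158·334 = 52772
  warm the meltwater: 660.44 T
  water: 3377.4(T − 66.1)
4037.9 T = 223249 − 54767 = 168482
T ≈ 41.73 °C — above 0 °C, consistent with complete melting.

T_f ≈ 41.7 °C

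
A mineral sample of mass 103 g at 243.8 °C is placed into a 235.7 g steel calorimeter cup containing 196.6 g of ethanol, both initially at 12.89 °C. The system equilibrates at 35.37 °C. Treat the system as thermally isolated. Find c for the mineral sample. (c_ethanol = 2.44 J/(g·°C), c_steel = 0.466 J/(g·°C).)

c ≈ 0.617 J/(g·°C)

Heat gained plus heat lost sum to zero:
103·c·(35.37 − 243.8) + 196.6·2.44·(35.37 − 12.89) + 235.7·0.466·(35.37 − 12.89) = 0
-21468 c = -13253
c = -13253/-21468 ≈ 0.6173 J/(g·°C)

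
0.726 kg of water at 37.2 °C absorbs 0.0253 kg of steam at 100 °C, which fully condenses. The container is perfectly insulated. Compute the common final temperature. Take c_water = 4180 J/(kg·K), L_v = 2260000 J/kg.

T_f ≈ 57.5 °C

Sum of m c ΔT and latent-heat terms is zero:
latent heat released on condensation: 0.0253×2260000 = 57178
  condensed water 100 °C→T: 105.75(T − 100)
  original water: 3034.7(T − 37.2)
3140.4 T = 57178 + 10575 + 112890 = 180643
T ≈ 57.52 °C, under the boiling point, so the assumption holds.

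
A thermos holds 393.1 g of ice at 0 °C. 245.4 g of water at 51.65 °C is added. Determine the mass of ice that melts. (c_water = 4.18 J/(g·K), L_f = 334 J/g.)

m_melted ≈ 159 g

Cooling the water to 0 °C releases 245.4·4.18·51.65 = 52981 J.
To melt every bit of ice: 393.1·334 = 131295 J.
52981 J < 131295 J, so only part of the ice melts and the system sits at 0 °C.
m_melt = 52981 / L_f = 158.6 g.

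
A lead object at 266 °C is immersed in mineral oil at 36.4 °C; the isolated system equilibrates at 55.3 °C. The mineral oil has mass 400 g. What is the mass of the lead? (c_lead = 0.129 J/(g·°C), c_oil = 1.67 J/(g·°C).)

Net heat exchanged in the isolated system is zero:
m·0.129·(55.3 − 266) + 400·1.67·(55.3 − 36.4) = 0
-27.18 m = -12625
m = -12625/-27.18 ≈ 464.5 g

m ≈ 464 g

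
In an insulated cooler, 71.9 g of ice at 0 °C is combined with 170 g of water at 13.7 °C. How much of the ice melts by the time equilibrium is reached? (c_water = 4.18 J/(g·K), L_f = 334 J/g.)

m_melted ≈ 29.1 g

Cooling the water to 0 °C releases 170×4.18×13.7 = 9735.2 J.
Fully melting the ice requires m_ice L_f = 71.9×334 = 24015 J.
That's not enough to melt it all — equilibrium is at 0 °C with ice remaining.
m_melt = 9735.2 / L_f = 29.15 g.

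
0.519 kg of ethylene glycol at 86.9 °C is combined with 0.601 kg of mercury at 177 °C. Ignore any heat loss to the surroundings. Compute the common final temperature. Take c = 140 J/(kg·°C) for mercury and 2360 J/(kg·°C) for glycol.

T_f ≈ 92.7 °C

Set heat shed by the hot body equal to heat absorbed by the cold body:
0.601*140*(177 − T) = 0.519*2360*(T − 86.9)
84.14(177 − T) = 1224.8(T − 86.9)
1309 T = 121331  ⇒  T ≈ 92.69 °C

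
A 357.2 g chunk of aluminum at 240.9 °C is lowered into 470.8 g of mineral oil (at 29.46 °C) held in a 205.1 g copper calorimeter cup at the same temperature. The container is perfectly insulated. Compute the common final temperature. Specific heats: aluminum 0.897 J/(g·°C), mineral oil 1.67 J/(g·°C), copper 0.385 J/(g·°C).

Let T be the final temperature. ΣQ_i = 0:
357.2·0.897·(T − 240.9) + 470.8·1.67·(T − 29.46) + 205.1·0.385·(T − 29.46) = 0
(320.41 + 786.24 + 78.96) T = 320.41·240.9 + 786.24·29.46 + 78.96·29.46
T = 102675 / 1185.6 = 86.6 °C

T_f ≈ 86.6 °C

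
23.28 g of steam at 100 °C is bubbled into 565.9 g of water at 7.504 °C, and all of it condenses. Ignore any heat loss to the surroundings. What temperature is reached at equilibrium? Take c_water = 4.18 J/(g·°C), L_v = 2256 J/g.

T_f ≈ 32.5 °C

Heat gained plus heat lost sum to zero:
steam→water at 100 °C releases m L_v = 23.28×2256 = 52520
  condensate cools 100→T: 23.28×4.18×(T − 100) = 97.31(T − 100)
  original water: 2365.5(T − 7.504)
2462.8 T = 52520 + 9731 + 17750 = 80001
T ≈ 32.48 °C — below 100 °C, confirming all the steam condensed.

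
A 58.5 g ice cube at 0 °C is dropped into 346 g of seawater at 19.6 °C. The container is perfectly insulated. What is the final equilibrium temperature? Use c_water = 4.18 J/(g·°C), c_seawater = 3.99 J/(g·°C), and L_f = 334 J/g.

Net heat exchanged in the isolated system is zero:
latent heat to melt: 58.5×334 = 19539; meltwater 0→T: 58.5×4.18×T = 244.53 T; seawater cools: 346×3.99×(T − 19.6) = 1380.5(T − 19.6)
1625.1 T = 27059 − 19539 = 7519.6
T ≈ 4.63 °C — above 0 °C, consistent with complete melting.

T_f ≈ 4.6 °C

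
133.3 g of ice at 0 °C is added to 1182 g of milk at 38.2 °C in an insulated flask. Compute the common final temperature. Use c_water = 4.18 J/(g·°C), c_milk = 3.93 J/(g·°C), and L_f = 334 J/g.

T_f ≈ 25.6 °C

Heat gained plus heat lost sum to zero:
latent heat to melt: 133.3·334 = 44522
  warm the meltwater: 557.19 T
  milk: 4645.3(T − 38.2)
5202.5 T = 177449 − 44522 = 132927
T ≈ 25.55 °C (positive, so assuming full melt was valid).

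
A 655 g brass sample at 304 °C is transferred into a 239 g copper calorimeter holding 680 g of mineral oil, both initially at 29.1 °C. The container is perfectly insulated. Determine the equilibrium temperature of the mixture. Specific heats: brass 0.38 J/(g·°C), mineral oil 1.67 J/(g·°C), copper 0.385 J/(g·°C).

Energy conservation, ΣQ = 0:
655·0.38·(T − 304) + 680·1.67·(T − 29.1) + 239·0.385·(T − 29.1) = 0
248.9(T − 304) + 1135.6(T − 29.1) + 92.02(T − 29.1) = 0
(248.9 + 1135.6 + 92.02) T = 248.9·304 + 1135.6·29.1 + 92.02·29.1
T = 111389/1476.5 ≈ 75.44 °C

T_f ≈ 75.4 °C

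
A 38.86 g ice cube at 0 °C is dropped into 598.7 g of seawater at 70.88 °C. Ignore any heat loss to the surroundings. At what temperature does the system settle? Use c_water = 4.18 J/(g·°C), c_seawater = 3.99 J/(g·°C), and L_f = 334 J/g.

T_f ≈ 61.3 °C

Conservation of energy gives ΣQ = 0:
latent heat to melt: 38.86×334 = 12979
  warm the meltwater: 162.43 T
  seawater cools: 598.7×3.99×(T − 70.88) = 2388.8(T − 70.88)
2551.2 T = 169319 − 12979 = 156340
T ≈ 61.28 °C (positive, so assuming full melt was valid).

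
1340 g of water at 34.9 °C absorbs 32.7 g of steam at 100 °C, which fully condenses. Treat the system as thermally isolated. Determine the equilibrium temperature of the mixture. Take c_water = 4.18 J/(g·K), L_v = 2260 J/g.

T_f ≈ 49.3 °C

Net heat exchanged in the isolated system is zero:
condense steam: −32.7·2260 = −73902; condensed water 100 °C→T: 136.69(T − 100); original water: 5601.2(T − 34.9)
5737.9 T = 73902 + 13669 + 195482 = 283052
T ≈ 49.33 °C (< 100 °C, so full condensation is consistent).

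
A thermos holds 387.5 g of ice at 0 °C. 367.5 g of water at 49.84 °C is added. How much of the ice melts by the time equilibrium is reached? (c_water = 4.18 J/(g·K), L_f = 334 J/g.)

m_melted ≈ 229 g

Water can give up m c ΔT = 367.5×4.18×49.84 = 76562 J before reaching 0 °C.
To melt every bit of ice: 387.5×334 = 129425 J.
76562 J < 129425 J, so only part of the ice melts and the system sits at 0 °C.
m_melted×334 = 76562  ⇒  m_melted ≈ 229.2 g.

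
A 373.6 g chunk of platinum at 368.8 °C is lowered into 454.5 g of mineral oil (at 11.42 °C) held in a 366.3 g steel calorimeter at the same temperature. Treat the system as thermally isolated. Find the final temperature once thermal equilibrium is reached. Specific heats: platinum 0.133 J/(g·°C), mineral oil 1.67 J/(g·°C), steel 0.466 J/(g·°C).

T_f ≈ 29.6 °C

Heat gained plus heat lost sum to zero:
373.6·0.133·(T − 368.8) + 454.5·1.67·(T − 11.42) + 366.3·0.466·(T − 11.42) = 0
(49.69 + 759.01 + 170.7) T = 49.69·368.8 + 759.01·11.42 + 170.7·11.42
T ≈ 29.55 °C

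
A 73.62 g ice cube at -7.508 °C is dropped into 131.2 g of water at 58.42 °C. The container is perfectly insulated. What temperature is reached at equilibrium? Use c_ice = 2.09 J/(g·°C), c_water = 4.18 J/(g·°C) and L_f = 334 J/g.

T_f ≈ 7.4 °C

Heat gained plus heat lost sum to zero:
ice -7.508→0 °C: 73.62×2.09×7.508 = 1155.2
  melt ice: 73.62×334 = 24589
  meltwater 0→T: 73.62×4.18×T = 307.73 T
  water: 548.42(T − 58.42)
856.15 T = 32038 − 25744 = 6294.2
T ≈ 7.35 °C — above 0 °C, consistent with complete melting.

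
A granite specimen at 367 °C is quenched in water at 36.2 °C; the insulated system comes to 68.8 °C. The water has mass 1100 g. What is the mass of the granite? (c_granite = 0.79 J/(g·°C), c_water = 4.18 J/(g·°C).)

Taking heat into each body as positive, Σ m c ΔT = 0:
m·0.79·(68.8 − 367) + 1100·4.18·(68.8 − 36.2) = 0
-235.58 m = -149895
m = -149895/-235.58 ≈ 636.3 g

m ≈ 636 g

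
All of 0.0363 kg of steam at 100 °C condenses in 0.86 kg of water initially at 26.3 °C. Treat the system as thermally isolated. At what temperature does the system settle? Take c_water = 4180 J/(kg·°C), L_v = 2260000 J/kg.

T_f ≈ 51.2 °C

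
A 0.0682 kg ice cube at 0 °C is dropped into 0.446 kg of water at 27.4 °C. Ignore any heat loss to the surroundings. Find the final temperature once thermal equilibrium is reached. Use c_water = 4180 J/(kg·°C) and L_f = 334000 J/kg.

T_f ≈ 13.2 °C

Taking heat into each body as positive, Σ m c ΔT = 0:
melt ice: 0.0682·334000 = 22779
  warm the meltwater: 285.08 T
  water cools: 0.446·4180·(T − 27.4) = 1864.3(T − 27.4)
2149.4 T = 51081 − 22779 = 28302
T ≈ 13.17 °C. Since T > 0 °C, the all-ice-melts assumption holds.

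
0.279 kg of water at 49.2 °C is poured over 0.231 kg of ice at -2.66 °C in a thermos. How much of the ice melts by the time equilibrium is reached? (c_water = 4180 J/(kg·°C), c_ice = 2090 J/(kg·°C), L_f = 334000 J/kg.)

Cooling the water to 0 °C releases 0.279×4180×49.2 = 57378 J.
Of that, 0.231×2090×2.66 = 1284.2 J goes to bring the ice to 0 °C, leaving 56094 J.
Fully melting the ice requires m_ice L_f = 0.231×334000 = 77154 J.
56094 J < 77154 J, so only part of the ice melts and the system sits at 0 °C.
m_melted×334000 = 56094  ⇒  m_melted ≈ 0.1679 kg.

m_melted ≈ 0.168 kg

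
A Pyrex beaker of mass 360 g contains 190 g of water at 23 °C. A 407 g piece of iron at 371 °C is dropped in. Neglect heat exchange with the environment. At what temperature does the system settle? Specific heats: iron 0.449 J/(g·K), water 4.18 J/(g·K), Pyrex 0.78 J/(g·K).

T_f ≈ 73.6 °C

Let T be the final temperature. ΣQ_i = 0:
407·0.449·(T − 371) + 190·4.18·(T − 23) + 360·0.78·(T − 23) = 0
1257.7 T = 92523
T = 92523/1257.7 ≈ 73.56 °C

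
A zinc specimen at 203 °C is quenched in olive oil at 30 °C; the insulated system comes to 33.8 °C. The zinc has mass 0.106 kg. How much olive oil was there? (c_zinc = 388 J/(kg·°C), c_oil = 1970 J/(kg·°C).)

Heat lost by the zinc = heat gained by the oil:
0.106·388·(203 − 33.8) = m·1970·(33.8 − 30)
7486 m = 6958.9  ⇒  m ≈ 0.9296 kg

m ≈ 0.93 kg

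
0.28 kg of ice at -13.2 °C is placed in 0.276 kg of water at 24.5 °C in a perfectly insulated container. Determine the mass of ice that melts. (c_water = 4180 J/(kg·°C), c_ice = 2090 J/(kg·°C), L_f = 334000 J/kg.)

m_melted ≈ 0.0615 kg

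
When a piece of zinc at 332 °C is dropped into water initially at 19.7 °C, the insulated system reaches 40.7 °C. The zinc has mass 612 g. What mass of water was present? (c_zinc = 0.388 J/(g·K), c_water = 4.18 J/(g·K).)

Heat gained plus heat lost sum to zero:
612×0.388×(40.7 − 332) + m×4.18×(40.7 − 19.7) = 0
87.78 m = 69171
m = 69171/87.78 ≈ 788 g

m ≈ 788 g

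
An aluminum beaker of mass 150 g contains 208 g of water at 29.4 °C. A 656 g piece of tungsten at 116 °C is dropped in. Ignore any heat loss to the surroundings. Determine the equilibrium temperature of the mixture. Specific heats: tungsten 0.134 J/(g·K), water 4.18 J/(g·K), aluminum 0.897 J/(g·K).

Setting the total heat transfer to zero:
656·0.134·(T − 116) + 208·4.18·(T − 29.4) + 150·0.897·(T − 29.4) = 0
(87.9 + 869.44 + 134.55) T = 87.9·116 + 869.44·29.4 + 134.55·29.4
T = 39714/1091.9 ≈ 36.37 °C

T_f ≈ 36.4 °C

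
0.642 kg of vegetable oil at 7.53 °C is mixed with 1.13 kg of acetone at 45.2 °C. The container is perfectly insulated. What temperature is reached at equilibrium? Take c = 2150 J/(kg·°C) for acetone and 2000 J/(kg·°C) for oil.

Let T be the final temperature. ΣQ_i = 0:
1.13*2150*(T − 45.2) + 0.642*2000*(T − 7.53) = 0
2429.5(T − 45.2) + 1284(T − 7.53) = 0
3713.5 T = 119482
T ≈ 32.18 °C

T_f ≈ 32.2 °C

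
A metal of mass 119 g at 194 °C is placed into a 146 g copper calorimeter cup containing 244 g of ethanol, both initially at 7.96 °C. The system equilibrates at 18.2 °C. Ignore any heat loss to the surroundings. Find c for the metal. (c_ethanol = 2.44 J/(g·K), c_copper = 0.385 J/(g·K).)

Heat gained plus heat lost sum to zero:
119×c×(18.2 − 194) + 244×2.44×(18.2 − 7.96) + 146×0.385×(18.2 − 7.96) = 0
-20920 c = -6672.1
c = -6672.1/-20920 ≈ 0.3189 J/(g·K)

c ≈ 0.319 J/(g·K)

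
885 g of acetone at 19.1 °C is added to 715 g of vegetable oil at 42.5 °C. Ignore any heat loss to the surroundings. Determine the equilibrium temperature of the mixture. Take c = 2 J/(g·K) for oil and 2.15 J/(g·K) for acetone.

T_f ≈ 29.1 °C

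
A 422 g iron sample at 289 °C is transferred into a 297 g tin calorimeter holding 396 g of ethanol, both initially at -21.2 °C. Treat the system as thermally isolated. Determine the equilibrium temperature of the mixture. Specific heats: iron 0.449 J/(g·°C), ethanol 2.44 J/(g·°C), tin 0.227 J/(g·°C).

T_f ≈ 26.9 °C

Conservation of energy gives ΣQ = 0:
422×0.449×(T − 289) + 396×2.44×(T − (-21.2)) + 297×0.227×(T − (-21.2)) = 0
189.48(T − 289) + 966.24(T − (-21.2)) + 67.42(T − (-21.2)) = 0
(189.48 + 966.24 + 67.42) T = 189.48×289 + 966.24×(-21.2) + 67.42×(-21.2)
T = 32846 / 1223.1 = 26.9 °C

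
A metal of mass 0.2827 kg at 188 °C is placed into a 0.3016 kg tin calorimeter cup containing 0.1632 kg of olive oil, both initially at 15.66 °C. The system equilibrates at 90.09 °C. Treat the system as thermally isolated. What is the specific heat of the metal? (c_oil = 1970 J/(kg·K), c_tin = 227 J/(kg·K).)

c ≈ 1050 J/(kg·K)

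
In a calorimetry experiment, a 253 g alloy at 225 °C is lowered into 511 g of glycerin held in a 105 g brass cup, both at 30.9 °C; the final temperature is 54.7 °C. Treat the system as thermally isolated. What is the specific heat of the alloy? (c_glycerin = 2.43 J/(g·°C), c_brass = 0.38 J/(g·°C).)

c ≈ 0.708 J/(g·°C)

Taking heat into each body as positive, Σ m c ΔT = 0:
253×c×(54.7 − 225) + 511×2.43×(54.7 − 30.9) + 105×0.38×(54.7 − 30.9) = 0
-43086 c = -30503
c = -30503/-43086 ≈ 0.708 J/(g·°C)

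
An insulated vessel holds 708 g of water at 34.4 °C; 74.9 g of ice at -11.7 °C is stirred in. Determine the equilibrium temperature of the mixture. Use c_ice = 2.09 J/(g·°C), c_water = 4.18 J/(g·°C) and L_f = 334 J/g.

Taking heat into each body as positive, Σ m c ΔT = 0:
warm ice to 0 °C: 74.9·2.09·(0 − (-11.7)) = 1831.5; melt ice: 74.9·334 = 25017; warm the meltwater: 313.08 T; water cools: 708·4.18·(T − 34.4) = 2959.4(T − 34.4)
3272.5 T = 101805 − 26848 = 74957
T ≈ 22.90 °C. Since T > 0 °C, the all-ice-melts assumption holds.

T_f ≈ 22.9 °C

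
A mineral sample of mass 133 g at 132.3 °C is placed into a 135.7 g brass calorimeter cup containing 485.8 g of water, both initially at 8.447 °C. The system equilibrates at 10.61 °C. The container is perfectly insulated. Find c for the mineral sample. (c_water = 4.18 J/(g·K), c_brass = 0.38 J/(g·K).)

Energy conservation, ΣQ = 0:
133·c·(10.61 − 132.3) + 485.8·4.18·(10.61 − 8.447) + 135.7·0.38·(10.61 − 8.447) = 0
-16185 c = -4503.8
c = -4503.8/-16185 ≈ 0.2783 J/(g·K)

c ≈ 0.278 J/(g·K)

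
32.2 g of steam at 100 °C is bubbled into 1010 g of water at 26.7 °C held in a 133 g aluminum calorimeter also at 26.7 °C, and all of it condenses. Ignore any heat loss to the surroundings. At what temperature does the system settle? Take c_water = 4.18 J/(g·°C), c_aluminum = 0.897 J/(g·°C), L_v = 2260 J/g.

Conservation of energy gives ΣQ = 0:
steam→water at 100 °C releases m L_v = 32.2·2260 = 72772
  condensate cools 100→T: 32.2·4.18·(T − 100) = 134.6(T − 100)
  original water: 4221.8(T − 26.7)
  cup: 119.3(T − 26.7)
4475.7 T = 72772 + 13460 + 115907 = 202139
T ≈ 45.16 °C (< 100 °C, so full condensation is consistent).

T_f ≈ 45.2 °C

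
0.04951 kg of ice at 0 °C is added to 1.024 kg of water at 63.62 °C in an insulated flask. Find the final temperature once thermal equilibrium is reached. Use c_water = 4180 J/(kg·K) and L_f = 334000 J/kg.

Setting the total heat transfer to zero:
melt ice: 0.04951·334000 = 16536; warm the meltwater: 206.95 T; water cools: 1.024·4180·(T − 63.62) = 4280.3(T − 63.62)
4487.3 T = 272314 − 16536 = 255778
T ≈ 57.00 °C (positive, so assuming full melt was valid).

T_f ≈ 57.0 °C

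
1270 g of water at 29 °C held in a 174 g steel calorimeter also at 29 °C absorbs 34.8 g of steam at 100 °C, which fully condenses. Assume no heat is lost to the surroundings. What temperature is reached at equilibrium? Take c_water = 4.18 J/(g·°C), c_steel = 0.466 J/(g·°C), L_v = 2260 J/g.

Heat gained plus heat lost sum to zero:
latent heat released on condensation: 34.8·2260 = 78648
  condensate cools 100→T: 34.8·4.18·(T − 100) = 145.46(T − 100)
  water warms: 1270·4.18·(T − 29) = 5308.6(T − 29)
  cup: 81.08(T − 29)
5535.1 T = 78648 + 14546 + 156301 = 249495
T ≈ 45.07 °C, under the boiling point, so the assumption holds.

T_f ≈ 45.1 °C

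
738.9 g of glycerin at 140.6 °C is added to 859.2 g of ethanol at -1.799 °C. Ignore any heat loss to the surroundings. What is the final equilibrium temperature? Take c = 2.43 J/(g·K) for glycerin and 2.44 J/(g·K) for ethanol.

T_f ≈ 63.9 °C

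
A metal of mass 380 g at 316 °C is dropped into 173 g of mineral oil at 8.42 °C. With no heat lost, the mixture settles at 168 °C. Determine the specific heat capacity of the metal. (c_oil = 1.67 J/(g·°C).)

Let T be the final temperature. ΣQ_i = 0:
380×c×(168 − 316) + 173×1.67×(168 − 8.42) = 0
-56240 c = -46104
c = -46104/-56240 ≈ 0.8198 J/(g·°C)

c ≈ 0.82 J/(g·°C)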